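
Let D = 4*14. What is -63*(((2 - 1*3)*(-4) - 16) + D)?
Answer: -2772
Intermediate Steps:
D = 56
-63*(((2 - 1*3)*(-4) - 16) + D) = -63*(((2 - 1*3)*(-4) - 16) + 56) = -63*(((2 - 3)*(-4) - 16) + 56) = -63*((-1*(-4) - 16) + 56) = -63*((4 - 16) + 56) = -63*(-12 + 56) = -63*44 = -2772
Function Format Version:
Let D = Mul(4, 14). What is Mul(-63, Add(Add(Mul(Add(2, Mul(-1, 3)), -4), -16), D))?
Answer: -2772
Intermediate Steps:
D = 56
Mul(-63, Add(Add(Mul(Add(2, Mul(-1, 3)), -4), -16), D)) = Mul(-63, Add(Add(Mul(Add(2, Mul(-1, 3)), -4), -16), 56)) = Mul(-63, Add(Add(Mul(Add(2, -3), -4), -16), 56)) = Mul(-63, Add(Add(Mul(-1, -4), -16), 56)) = Mul(-63, Add(Add(4, -16), 56)) = Mul(-63, Add(-12, 56)) = Mul(-63, 44) = -2772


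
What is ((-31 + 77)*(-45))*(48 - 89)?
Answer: 84870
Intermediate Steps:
((-31 + 77)*(-45))*(48 - 89) = (46*(-45))*(-41) = -2070*(-41) = 84870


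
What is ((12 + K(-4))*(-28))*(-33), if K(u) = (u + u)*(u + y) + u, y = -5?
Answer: 73920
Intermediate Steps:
K(u) = u + 2*u*(-5 + u) (K(u) = (u + u)*(u - 5) + u = (2*u)*(-5 + u) + u = 2*u*(-5 + u) + u = u + 2*u*(-5 + u))
((12 + K(-4))*(-28))*(-33) = ((12 - 4*(-9 + 2*(-4)))*(-28))*(-33) = ((12 - 4*(-9 - 8))*(-28))*(-33) = ((12 - 4*(-17))*(-28))*(-33) = ((12 + 68)*(-28))*(-33) = (80*(-28))*(-33) = -2240*(-33) = 73920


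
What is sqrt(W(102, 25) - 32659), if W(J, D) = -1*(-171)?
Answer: 2*I*sqrt(8122) ≈ 180.24*I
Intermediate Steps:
W(J, D) = 171
sqrt(W(102, 25) - 32659) = sqrt(171 - 32659) = sqrt(-32488) = 2*I*sqrt(8122)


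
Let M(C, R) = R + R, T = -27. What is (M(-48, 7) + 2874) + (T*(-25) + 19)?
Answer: 3582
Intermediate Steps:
M(C, R) = 2*R
(M(-48, 7) + 2874) + (T*(-25) + 19) = (2*7 + 2874) + (-27*(-25) + 19) = (14 + 2874) + (675 + 19) = 2888 + 694 = 3582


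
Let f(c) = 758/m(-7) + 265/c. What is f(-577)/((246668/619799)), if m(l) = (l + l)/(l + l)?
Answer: 270914762699/142327436 ≈ 1903.5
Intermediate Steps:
m(l) = 1 (m(l) = (2*l)/((2*l)) = (2*l)*(1/(2*l)) = 1)
f(c) = 758 + 265/c (f(c) = 758/1 + 265/c = 758*1 + 265/c = 758 + 265/c)
f(-577)/((246668/619799)) = (758 + 265/(-577))/((246668/619799)) = (758 + 265*(-1/577))/((246668*(1/619799))) = (758 - 265/577)/(246668/619799) = (437101/577)*(619799/246668) = 270914762699/142327436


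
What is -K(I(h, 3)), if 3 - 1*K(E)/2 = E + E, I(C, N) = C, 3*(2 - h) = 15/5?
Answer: -2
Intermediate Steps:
h = 1 (h = 2 - 5/5 = 2 - 1/3*3 = 2 - 1 = 1)
K(E) = 6 - 4*E (K(E) = 6 - 2*(E + E) = 6 - 4*E)
-K(I(h, 3)) = -(6 - 4*1) = -(6 - 4) = -1*2 = -2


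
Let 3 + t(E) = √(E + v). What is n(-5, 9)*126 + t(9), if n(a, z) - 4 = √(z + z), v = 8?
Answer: 501 + √17 + 378*√2 ≈ 1039.7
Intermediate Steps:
t(E) = -3 + √(8 + E) (t(E) = -3 + √(E + 8) = -3 + √(8 + E))
n(a, z) = 4 + √2*√z (n(a, z) = 4 + √(z + z) = 4 + √(2*z) = 4 + √2*√z)
n(-5, 9)*126 + t(9) = (4 + √2*√9)*126 + (-3 + √(8 + 9)) = (4 + √2*3)*126 + (-3 + √17) = (4 + 3*√2)*126 + (-3 + √17) = (504 + 378*√2) + (-3 + √17) = 501 + √17 + 378*√2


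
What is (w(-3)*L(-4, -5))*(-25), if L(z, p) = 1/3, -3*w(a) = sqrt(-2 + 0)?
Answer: 25*I*sqrt(2)/9 ≈ 3.9284*I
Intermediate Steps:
w(a) = -I*sqrt(2)/3 (w(a) = -sqrt(-2 + 0)/3 = -I*sqrt(2)/3)
L(z, p) = 1/3
(w(-3)*L(-4, -5))*(-25) = (-I*sqrt(2)/3*(1/3))*(-25) = -I*sqrt(2)/9*(-25) = 25*I*sqrt(2)/9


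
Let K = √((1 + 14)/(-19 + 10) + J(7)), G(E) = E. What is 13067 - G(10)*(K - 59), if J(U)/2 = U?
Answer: 13657 - 10*√111/3 ≈ 13622.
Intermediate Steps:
J(U) = 2*U
K = √111/3 (K = √((1 + 14)/(-19 + 10) + 2*7) = √(15/(-9) + 14) = √(15*(-⅑) + 14) = √(-5/3 + 14) = √(37/3) = √111/3 ≈ 3.5119)
13067 - G(10)*(K - 59) = 13067 - 10*(√111/3 - 59) = 13067 - 10*(-59 + √111/3) = 13067 - (-590 + 10*√111/3) = 13067 + (590 - 10*√111/3) = 13657 - 10*√111/3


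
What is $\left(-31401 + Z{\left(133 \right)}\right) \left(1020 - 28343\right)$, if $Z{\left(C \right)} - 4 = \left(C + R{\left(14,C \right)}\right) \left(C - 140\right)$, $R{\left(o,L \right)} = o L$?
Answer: $1239425926$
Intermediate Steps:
$R{\left(o,L \right)} = L o$
$Z{\left(C \right)} = 4 + 15 C \left(-140 + C\right)$ ($Z{\left(C \right)} = 4 + \left(C + C 14\right) \left(C - 140\right) = 4 + \left(C + 14 C\right) \left(-140 + C\right) = 4 + 15 C \left(-140 + C\right)$)
$\left(-31401 + Z{\left(133 \right)}\right) \left(1020 - 28343\right) = \left(-31401 + \left(4 - 279300 + 15 \cdot 133^{2}\right)\right) \left(1020 - 28343\right) = \left(-31401 + \left(4 - 279300 + 15 \cdot 17689\right)\right) \left(-27323\right) = \left(-31401 + \left(4 - 279300 + 265335\right)\right) \left(-27323\right) = \left(-31401 - 13961\right) \left(-27323\right) = \left(-45362\right) \left(-27323\right) = 1239425926$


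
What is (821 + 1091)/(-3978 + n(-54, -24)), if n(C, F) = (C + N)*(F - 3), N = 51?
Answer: -1912/3897 ≈ -0.49063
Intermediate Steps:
n(C, F) = (-3 + F)*(51 + C) (n(C, F) = (C + 51)*(F - 3) = (51 + C)*(-3 + F) = (-3 + F)*(51 + C))
(821 + 1091)/(-3978 + n(-54, -24)) = (821 + 1091)/(-3978 + (-153 - 3*(-54) + 51*(-24) - 54*(-24))) = 1912/(-3978 + (-153 + 162 - 1224 + 1296)) = 1912/(-3978 + 81) = 1912/(-3897) = 1912*(-1/3897) = -1912/3897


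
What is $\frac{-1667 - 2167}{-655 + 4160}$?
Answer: $- \frac{3834}{3505} \approx -1.0939$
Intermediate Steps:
$\frac{-1667 - 2167}{-655 + 4160} = - \frac{3834}{3505}$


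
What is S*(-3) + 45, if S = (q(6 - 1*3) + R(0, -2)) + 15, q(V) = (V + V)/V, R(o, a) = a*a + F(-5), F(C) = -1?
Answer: -15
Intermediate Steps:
R(o, a) = -1 + a² (R(o, a) = a*a - 1 = a² - 1 = -1 + a²)
q(V) = 2 (q(V) = (2*V)/V = 2)
S = 20 (S = (2 + (-1 + (-2)²)) + 15 = (2 + (-1 + 4)) + 15 = (2 + 3) + 15 = 5 + 15 = 20)
S*(-3) + 45 = 20*(-3) + 45 = -60 + 45 = -15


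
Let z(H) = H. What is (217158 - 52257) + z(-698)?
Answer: 164203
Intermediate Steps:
(217158 - 52257) + z(-698) = (217158 - 52257) - 698 = 164901 - 698 = 164203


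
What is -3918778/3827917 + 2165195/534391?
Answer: 6194027054617/2045604393547 ≈ 3.0280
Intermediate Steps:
-3918778/3827917 + 2165195/534391 = 6194027054617/2045604393547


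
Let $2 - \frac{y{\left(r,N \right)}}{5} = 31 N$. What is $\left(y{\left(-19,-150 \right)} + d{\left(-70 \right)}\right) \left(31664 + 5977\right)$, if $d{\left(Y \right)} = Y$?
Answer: $872894790$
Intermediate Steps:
$y{\left(r,N \right)} = 10 - 155 N$ ($y{\left(r,N \right)} = 10 - 5 \cdot 31 N = 10 - 155 N$)
$\left(y{\left(-19,-150 \right)} + d{\left(-70 \right)}\right) \left(31664 + 5977\right) = \left(\left(10 - -23250\right) - 70\right) \left(31664 + 5977\right) = \left(\left(10 + 23250\right) - 70\right) 37641 = \left(23260 - 70\right) 37641 = 23190 \cdot 37641 = 872894790$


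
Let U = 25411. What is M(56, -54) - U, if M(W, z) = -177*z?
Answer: -15853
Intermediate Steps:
M(56, -54) - U = -177*(-54) - 1*25411 = 9558 - 25411 = -15853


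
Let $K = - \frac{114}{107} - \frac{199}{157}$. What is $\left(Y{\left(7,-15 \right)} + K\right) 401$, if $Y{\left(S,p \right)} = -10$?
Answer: $- \frac{83079581}{16799} \approx -4945.5$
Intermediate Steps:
$K = - \frac{39191}{16799}$ ($K = \left(-114\right) \frac{1}{107} - \frac{199}{157} = - \frac{114}{107} - \frac{199}{157} = - \frac{39191}{16799} \approx -2.3329$)
$\left(Y{\left(7,-15 \right)} + K\right) 401 = \left(-10 - \frac{39191}{16799}\right) 401 = \left(- \frac{207181}{16799}\right) 401 = - \frac{83079581}{16799}$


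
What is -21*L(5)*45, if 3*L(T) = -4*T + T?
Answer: 4725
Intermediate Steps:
L(T) = -T (L(T) = (-4*T + T)/3 = (-3*T)/3 = -T)
-21*L(5)*45 = -(-21)*5*45 = -21*(-5)*45 = 105*45 = 4725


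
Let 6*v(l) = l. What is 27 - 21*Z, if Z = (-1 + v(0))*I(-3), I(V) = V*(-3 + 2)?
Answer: 90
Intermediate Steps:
I(V) = -V (I(V) = V*(-1) = -V)
v(l) = l/6
Z = -3 (Z = (-1 + (⅙)*0)*(-1*(-3)) = (-1 + 0)*3 = -1*3 = -3)
27 - 21*Z = 27 - 21*(-3) = 27 + 63 = 90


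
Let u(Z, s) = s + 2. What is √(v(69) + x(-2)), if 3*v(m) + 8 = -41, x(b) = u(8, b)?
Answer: 7*I*√3/3 ≈ 4.0415*I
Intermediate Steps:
u(Z, s) = 2 + s
x(b) = 2 + b
v(m) = -49/3 (v(m) = -8/3 + (⅓)*(-41) = -8/3 - 41/3 = -49/3)
√(v(69) + x(-2)) = √(-49/3 + (2 - 2)) = √(-49/3 + 0) = √(-49/3) = 7*I*√3/3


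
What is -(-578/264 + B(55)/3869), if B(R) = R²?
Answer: 718841/510708 ≈ 1.4075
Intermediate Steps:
-(-578/264 + B(55)/3869) = -(-578/264 + 55²/3869) = -(-578*1/264 + 3025*(1/3869)) = -(-289/132 + 3025/3869) = -1*(-718841/510708) = 718841/510708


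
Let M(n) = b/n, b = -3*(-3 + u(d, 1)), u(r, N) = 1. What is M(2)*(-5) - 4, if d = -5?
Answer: -19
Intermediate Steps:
b = 6 (b = -3*(-3 + 1) = -3*(-2) = 6)
M(n) = 6/n
M(2)*(-5) - 4 = (6/2)*(-5) - 4 = (6*(1/2))*(-5) - 4 = 3*(-5) - 4 = -15 - 4 = -19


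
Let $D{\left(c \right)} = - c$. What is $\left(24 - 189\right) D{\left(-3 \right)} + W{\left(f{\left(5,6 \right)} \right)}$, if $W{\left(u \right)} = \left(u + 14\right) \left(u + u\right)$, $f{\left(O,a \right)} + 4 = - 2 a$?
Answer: $-431$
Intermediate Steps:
$f{\left(O,a \right)} = -4 - 2 a$
$W{\left(u \right)} = 2 u \left(14 + u\right)$ ($W{\left(u \right)} = \left(14 + u\right) 2 u = 2 u \left(14 + u\right)$)
$\left(24 - 189\right) D{\left(-3 \right)} + W{\left(f{\left(5,6 \right)} \right)} = \left(24 - 189\right) \left(\left(-1\right) \left(-3\right)\right) + 2 \left(-4 - 12\right) \left(14 - 16\right) = \left(24 - 189\right) 3 + 2 \left(-4 - 12\right) \left(14 - 16\right) = \left(-165\right) 3 + 2 \left(-16\right) \left(14 - 16\right) = -495 + 2 \left(-16\right) \left(-2\right) = -495 + 64 = -431$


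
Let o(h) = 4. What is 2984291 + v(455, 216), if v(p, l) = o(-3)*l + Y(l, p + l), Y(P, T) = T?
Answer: 2985826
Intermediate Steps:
v(p, l) = p + 5*l (v(p, l) = 4*l + (p + l) = 4*l + (l + p) = p + 5*l)
2984291 + v(455, 216) = 2984291 + (455 + 5*216) = 2984291 + (455 + 1080) = 2984291 + 1535 = 2985826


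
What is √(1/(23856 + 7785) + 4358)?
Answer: 11*√36058051959/31641 ≈ 66.015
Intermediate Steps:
√(1/(23856 + 7785) + 4358) = √(1/31641 + 4358) = √(137891479/31641) = 11*√36058051959/31641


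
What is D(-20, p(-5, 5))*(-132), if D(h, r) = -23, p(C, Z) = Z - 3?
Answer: 3036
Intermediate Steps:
p(C, Z) = -3 + Z
D(-20, p(-5, 5))*(-132) = -23*(-132) = 3036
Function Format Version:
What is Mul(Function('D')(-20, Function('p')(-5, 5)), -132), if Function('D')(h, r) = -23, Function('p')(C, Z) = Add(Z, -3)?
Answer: 3036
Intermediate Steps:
Function('p')(C, Z) = Add(-3, Z)
Mul(Function('D')(-20, Function('p')(-5, 5)), -132) = Mul(-23, -132) = 3036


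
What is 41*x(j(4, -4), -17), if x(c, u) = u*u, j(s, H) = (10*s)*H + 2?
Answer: 11849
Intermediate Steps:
j(s, H) = 2 + 10*H*s (j(s, H) = 10*H*s + 2 = 2 + 10*H*s)
x(c, u) = u²
41*x(j(4, -4), -17) = 41*(-17)² = 41*289 = 11849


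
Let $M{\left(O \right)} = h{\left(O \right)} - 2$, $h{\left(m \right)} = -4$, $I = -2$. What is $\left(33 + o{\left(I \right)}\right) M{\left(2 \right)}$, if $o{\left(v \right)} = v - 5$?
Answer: $-156$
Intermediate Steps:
$o{\left(v \right)} = -5 + v$
$M{\left(O \right)} = -6$ ($M{\left(O \right)} = -4 - 2 = -6$)
$\left(33 + o{\left(I \right)}\right) M{\left(2 \right)} = \left(33 - 7\right) \left(-6\right) = 26 \left(-6\right) = -156$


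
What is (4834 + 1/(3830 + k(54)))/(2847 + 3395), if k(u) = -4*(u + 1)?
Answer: 17450741/22533620 ≈ 0.77443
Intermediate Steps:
k(u) = -4 - 4*u (k(u) = -4*(1 + u) = -4 - 4*u)
(4834 + 1/(3830 + k(54)))/(2847 + 3395) = (4834 + 1/(3830 + (-4 - 4*54)))/(2847 + 3395) = (4834 + 1/(3830 + (-4 - 216)))/6242 = (4834 + 1/(3830 - 220))*(1/6242) = (4834 + 1/3610)*(1/6242) = (17450741/3610)*(1/6242) = 17450741/22533620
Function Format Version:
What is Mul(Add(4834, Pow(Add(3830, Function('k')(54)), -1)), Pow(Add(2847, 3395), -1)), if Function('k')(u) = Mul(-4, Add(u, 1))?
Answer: Rational(17450741, 22533620) ≈ 0.77443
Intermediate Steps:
Function('k')(u) = Add(-4, Mul(-4, u)) (Function('k')(u) = Mul(-4, Add(1, u)) = Add(-4, Mul(-4, u)))
Mul(Add(4834, Pow(Add(3830, Function('k')(54)), -1)), Pow(Add(2847, 3395), -1)) = Mul(Add(4834, Pow(Add(3830, Add(-4, Mul(-4, 54))), -1)), Pow(Add(2847, 3395), -1)) = Mul(Add(4834, Pow(Add(3830, Add(-4, -216)), -1)), Pow(6242, -1)) = Mul(Add(4834, Pow(Add(3830, -220), -1)), Rational(1, 6242)) = Mul(Add(4834, Pow(3610, -1)), Rational(1, 6242)) = Mul(Add(4834, Rational(1, 3610)), Rational(1, 6242)) = Mul(Rational(17450741, 3610), Rational(1, 6242)) = Rational(17450741, 22533620)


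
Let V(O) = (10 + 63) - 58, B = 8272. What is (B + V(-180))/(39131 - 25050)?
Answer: 8287/14081 ≈ 0.58852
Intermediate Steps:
V(O) = 15 (V(O) = 73 - 58 = 15)
(B + V(-180))/(39131 - 25050) = (8272 + 15)/(39131 - 25050) = 8287/14081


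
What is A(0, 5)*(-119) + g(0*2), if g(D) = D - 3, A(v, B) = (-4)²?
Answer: -1907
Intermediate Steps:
A(v, B) = 16
g(D) = -3 + D
A(0, 5)*(-119) + g(0*2) = 16*(-119) + (-3 + 0*2) = -1904 + (-3 + 0) = -1904 - 3 = -1907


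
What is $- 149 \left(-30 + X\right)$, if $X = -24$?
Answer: $8046$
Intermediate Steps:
$- 149 \left(-30 + X\right) = - 149 \left(-30 - 24\right) = \left(-149\right) \left(-54\right) = 8046$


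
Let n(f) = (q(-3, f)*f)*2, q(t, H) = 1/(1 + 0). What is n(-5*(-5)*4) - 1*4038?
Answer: -3838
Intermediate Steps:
q(t, H) = 1 (q(t, H) = 1/1 = 1)
n(f) = 2*f (n(f) = (1*f)*2 = f*2 = 2*f)
n(-5*(-5)*4) - 1*4038 = 2*(-5*(-5)*4) - 1*4038 = 2*(25*4) - 4038 = 2*100 - 4038 = 200 - 4038 = -3838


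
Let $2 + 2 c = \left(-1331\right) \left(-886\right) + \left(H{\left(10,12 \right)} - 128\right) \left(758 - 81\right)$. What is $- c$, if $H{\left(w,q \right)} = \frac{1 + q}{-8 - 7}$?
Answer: $- \frac{16380319}{30} \approx -5.4601 \cdot 10^{5}$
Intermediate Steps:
$H{\left(w,q \right)} = - \frac{1}{15} - \frac{q}{15}$ ($H{\left(w,q \right)} = \frac{1 + q}{-15} = \left(1 + q\right) \left(- \frac{1}{15}\right) = - \frac{1}{15} - \frac{q}{15}$)
$c = \frac{16380319}{30}$ ($c = -1 + \frac{\left(-1331\right) \left(-886\right) + \left(\left(- \frac{1}{15} - \frac{4}{5}\right) - 128\right) \left(758 - 81\right)}{2} = -1 + \frac{1179266 + \left(\left(- \frac{1}{15} - \frac{4}{5}\right) - 128\right) 677}{2} = -1 + \frac{1179266 + \left(- \frac{13}{15} - 128\right) 677}{2} = -1 + \frac{1179266 - \frac{1308641}{15}}{2} = -1 + \frac{1}{2} \cdot \frac{16380349}{15} = -1 + \frac{16380349}{30} = \frac{16380319}{30} \approx 5.4601 \cdot 10^{5}$)
$- c = \left(-1\right) \frac{16380319}{30} = - \frac{16380319}{30}$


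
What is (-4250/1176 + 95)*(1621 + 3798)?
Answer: 291189965/588 ≈ 4.9522e+5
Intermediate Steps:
(-4250/1176 + 95)*(1621 + 3798) = (-4250*1/1176 + 95)*5419 = (-2125/588 + 95)*5419 = (53735/588)*5419 = 291189965/588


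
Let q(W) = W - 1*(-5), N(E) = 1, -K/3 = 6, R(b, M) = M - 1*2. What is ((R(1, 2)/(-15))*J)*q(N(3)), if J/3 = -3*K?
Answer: 0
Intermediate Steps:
R(b, M) = -2 + M (R(b, M) = M - 2 = -2 + M)
K = -18 (K = -3*6 = -18)
q(W) = 5 + W (q(W) = W + 5 = 5 + W)
J = 162 (J = 3*(-3*(-18)) = 3*54 = 162)
((R(1, 2)/(-15))*J)*q(N(3)) = (((-2 + 2)/(-15))*162)*(5 + 1) = ((0*(-1/15))*162)*6 = (0*162)*6 = 0*6 = 0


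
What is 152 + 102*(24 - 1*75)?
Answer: -5050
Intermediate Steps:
152 + 102*(24 - 1*75) = 152 + 102*(24 - 75) = 152 + 102*(-51) = 152 - 5202 = -5050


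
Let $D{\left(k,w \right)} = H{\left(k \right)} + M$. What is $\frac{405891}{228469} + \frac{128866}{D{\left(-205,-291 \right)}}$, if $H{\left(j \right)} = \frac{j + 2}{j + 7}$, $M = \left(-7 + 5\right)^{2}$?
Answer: $\frac{5829897320037}{227326655} \approx 25645.0$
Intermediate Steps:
$M = 4$ ($M = \left(-2\right)^{2} = 4$)
$H{\left(j \right)} = \frac{2 + j}{7 + j}$
$D{\left(k,w \right)} = 4 + \frac{2 + k}{7 + k}$ ($D{\left(k,w \right)} = \frac{2 + k}{7 + k} + 4 = 4 + \frac{2 + k}{7 + k}$)
$\frac{405891}{228469} + \frac{128866}{D{\left(-205,-291 \right)}} = \frac{405891}{228469} + \frac{128866}{5 \frac{1}{7 - 205} \left(6 - 205\right)} = 405891 \cdot \frac{1}{228469} + \frac{128866}{5 \frac{1}{-198} \left(-199\right)} = \frac{405891}{228469} + \frac{128866}{5 \left(- \frac{1}{198}\right) \left(-199\right)} = \frac{405891}{228469} + \frac{128866}{\frac{995}{198}} = \frac{405891}{228469} + 128866 \cdot \frac{198}{995} = \frac{405891}{228469} + \frac{25515468}{995} = \frac{5829897320037}{227326655}$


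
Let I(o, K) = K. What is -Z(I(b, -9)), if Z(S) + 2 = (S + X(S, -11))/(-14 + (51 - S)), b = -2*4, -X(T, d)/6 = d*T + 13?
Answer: 773/46 ≈ 16.804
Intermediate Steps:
X(T, d) = -78 - 6*T*d (X(T, d) = -6*(d*T + 13) = -6*(T*d + 13) = -6*(13 + T*d) = -78 - 6*T*d)
b = -8
Z(S) = -2 + (-78 + 67*S)/(37 - S) (Z(S) = -2 + (S + (-78 - 6*S*(-11)))/(-14 + (51 - S)) = -2 + (S + (-78 + 66*S))/(37 - S) = -2 + (-78 + 67*S)/(37 - S))
-Z(I(b, -9)) = -(152 - 69*(-9))/(-37 - 9) = -(152 + 621)/(-46) = -(-1)*773/46 = -1*(-773/46) = 773/46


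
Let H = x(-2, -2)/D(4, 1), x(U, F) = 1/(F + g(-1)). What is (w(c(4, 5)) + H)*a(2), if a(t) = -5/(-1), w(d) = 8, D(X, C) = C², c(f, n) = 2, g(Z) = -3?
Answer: 39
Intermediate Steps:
x(U, F) = 1/(-3 + F) (x(U, F) = 1/(F - 3) = 1/(-3 + F))
a(t) = 5 (a(t) = -5*(-1) = 5)
H = -⅕ (H = 1/((-3 - 2)*(1²)) = 1/(-5*1) = -⅕*1 = -⅕ ≈ -0.20000)
(w(c(4, 5)) + H)*a(2) = (8 - ⅕)*5 = (39/5)*5 = 39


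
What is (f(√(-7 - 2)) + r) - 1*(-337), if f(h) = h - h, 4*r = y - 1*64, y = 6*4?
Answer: 327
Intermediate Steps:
y = 24
r = -10 (r = (24 - 1*64)/4 = (24 - 64)/4 = (¼)*(-40) = -10)
f(h) = 0
(f(√(-7 - 2)) + r) - 1*(-337) = (0 - 10) - 1*(-337) = -10 + 337 = 327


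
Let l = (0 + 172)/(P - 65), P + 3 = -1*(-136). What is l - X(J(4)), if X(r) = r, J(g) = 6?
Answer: -59/17 ≈ -3.4706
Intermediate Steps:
P = 133 (P = -3 - 1*(-136) = -3 + 136 = 133)
l = 43/17 (l = (0 + 172)/(133 - 65) = 172/68 = 172*(1/68) = 43/17 ≈ 2.5294)
l - X(J(4)) = 43/17 - 1*6 = 43/17 - 6 = -59/17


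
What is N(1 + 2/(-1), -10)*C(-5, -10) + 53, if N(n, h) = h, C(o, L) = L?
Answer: 153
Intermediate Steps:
N(1 + 2/(-1), -10)*C(-5, -10) + 53 = -10*(-10) + 53 = 100 + 53 = 153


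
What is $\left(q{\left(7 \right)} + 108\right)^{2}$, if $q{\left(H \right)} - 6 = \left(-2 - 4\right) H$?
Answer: $5184$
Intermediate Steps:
$q{\left(H \right)} = 6 - 6 H$ ($q{\left(H \right)} = 6 + \left(-2 - 4\right) H = 6 - 6 H$)
$\left(q{\left(7 \right)} + 108\right)^{2} = \left(\left(6 - 42\right) + 108\right)^{2} = \left(-36 + 108\right)^{2} = 72^{2} = 5184$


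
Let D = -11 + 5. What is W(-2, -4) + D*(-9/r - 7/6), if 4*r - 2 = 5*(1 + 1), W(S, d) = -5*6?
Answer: -5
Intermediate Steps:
W(S, d) = -30
r = 3 (r = ½ + (5*(1 + 1))/4 = ½ + (5*2)/4 = ½ + (¼)*10 = ½ + 5/2 = 3)
D = -6
W(-2, -4) + D*(-9/r - 7/6) = -30 - 6*(-9/3 - 7/6) = -30 - 6*(-9*⅓ - 7*⅙) = -30 - 6*(-3 - 7/6) = -30 - 6*(-25/6) = -30 + 25 = -5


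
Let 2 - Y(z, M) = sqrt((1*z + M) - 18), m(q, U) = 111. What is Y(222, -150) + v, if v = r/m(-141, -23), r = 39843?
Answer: 13355/37 - 3*sqrt(6) ≈ 353.60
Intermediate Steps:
Y(z, M) = 2 - sqrt(-18 + M + z) (Y(z, M) = 2 - sqrt((1*z + M) - 18) = 2 - sqrt((z + M) - 18) = 2 - sqrt((M + z) - 18) = 2 - sqrt(-18 + M + z))
v = 13281/37 (v = 39843/111 = 39843*(1/111) = 13281/37 ≈ 358.95)
Y(222, -150) + v = (2 - sqrt(-18 - 150 + 222)) + 13281/37 = (2 - sqrt(54)) + 13281/37 = (2 - 3*sqrt(6)) + 13281/37 = 13355/37 - 3*sqrt(6)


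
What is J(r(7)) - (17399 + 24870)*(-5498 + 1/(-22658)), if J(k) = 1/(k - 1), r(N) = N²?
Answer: 126374522201689/543792 ≈ 2.3240e+8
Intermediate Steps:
J(k) = 1/(-1 + k)
J(r(7)) - (17399 + 24870)*(-5498 + 1/(-22658)) = 1/(-1 + 7²) - (17399 + 24870)*(-5498 + 1/(-22658)) = 1/(-1 + 49) - 42269*(-5498 - 1/22658) = 1/48 - 42269*(-124573685)/22658 = 1/48 - 1*(-5265605091265/22658) = 1/48 + 5265605091265/22658 = 126374522201689/543792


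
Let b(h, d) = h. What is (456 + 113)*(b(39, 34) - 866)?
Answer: -470563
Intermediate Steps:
(456 + 113)*(b(39, 34) - 866) = (456 + 113)*(39 - 866) = 569*(-827) = -470563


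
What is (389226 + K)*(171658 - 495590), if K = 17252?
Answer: -131671231496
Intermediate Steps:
(389226 + K)*(171658 - 495590) = (389226 + 17252)*(171658 - 495590) = 406478*(-323932) = -131671231496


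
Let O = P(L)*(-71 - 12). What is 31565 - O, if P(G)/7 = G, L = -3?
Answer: 29822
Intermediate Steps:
P(G) = 7*G
O = 1743 (O = (7*(-3))*(-71 - 12) = -21*(-83) = 1743)
31565 - O = 31565 - 1*1743 = 31565 - 1743 = 29822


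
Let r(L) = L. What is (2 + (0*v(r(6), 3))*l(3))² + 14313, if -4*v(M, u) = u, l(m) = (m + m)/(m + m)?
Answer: 14317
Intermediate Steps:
l(m) = 1 (l(m) = (2*m)/((2*m)) = (2*m)*(1/(2*m)) = 1)
v(M, u) = -u/4
(2 + (0*v(r(6), 3))*l(3))² + 14313 = (2 + (0*(-¼*3))*1)² + 14313 = (2 + (0*(-¾))*1)² + 14313 = (2 + 0*1)² + 14313 = (2 + 0)² + 14313 = 2² + 14313 = 4 + 14313 = 14317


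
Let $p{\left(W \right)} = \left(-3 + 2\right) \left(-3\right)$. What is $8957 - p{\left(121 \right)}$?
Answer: $8954$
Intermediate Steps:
$p{\left(W \right)} = 3$ ($p{\left(W \right)} = \left(-1\right) \left(-3\right) = 3$)
$8957 - p{\left(121 \right)} = 8957 - 3 = 8954$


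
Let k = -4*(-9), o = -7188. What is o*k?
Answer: -258768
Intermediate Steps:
k = 36
o*k = -7188*36 = -258768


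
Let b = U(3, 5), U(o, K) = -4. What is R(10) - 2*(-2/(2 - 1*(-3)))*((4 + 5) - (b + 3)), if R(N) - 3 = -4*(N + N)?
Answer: -69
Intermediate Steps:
b = -4
R(N) = 3 - 8*N (R(N) = 3 - 4*(N + N) = 3 - 8*N)
R(10) - 2*(-2/(2 - 1*(-3)))*((4 + 5) - (b + 3)) = (3 - 8*10) - 2*(-2/(2 - 1*(-3)))*((4 + 5) - (-4 + 3)) = (3 - 80) - 2*(-2/(2 + 3))*(9 - 1*(-1)) = -77 - 2*(-2/5)*(9 + 1) = -77 - 2*(-2*⅕)*10 = -77 - 2*(-⅖)*10 = -77 - (-4)*10/5 = -77 - 1*(-8) = -77 + 8 = -69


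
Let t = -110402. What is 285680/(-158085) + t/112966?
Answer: -4972502705/1785823011 ≈ -2.7844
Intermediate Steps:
285680/(-158085) + t/112966 = 285680/(-158085) - 110402/112966 = 285680*(-1/158085) - 110402*1/112966 = -57136/31617 - 55201/56483 = -4972502705/1785823011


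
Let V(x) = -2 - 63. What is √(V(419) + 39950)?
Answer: √39885 ≈ 199.71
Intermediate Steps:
V(x) = -65
√(V(419) + 39950) = √(-65 + 39950) = √39885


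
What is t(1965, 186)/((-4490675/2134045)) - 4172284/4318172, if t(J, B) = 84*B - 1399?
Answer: -27894590957256/4125852563 ≈ -6760.9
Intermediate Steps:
t(J, B) = -1399 + 84*B
t(1965, 186)/((-4490675/2134045)) - 4172284/4318172 = (-1399 + 84*186)/((-4490675/2134045)) - 4172284/4318172 = (-1399 + 15624)/((-4490675*1/2134045)) - 4172284*1/4318172 = 14225/(-898135/426809) - 22193/22969 = 14225*(-426809/898135) - 22193/22969 = -1214271605/179627 - 22193/22969 = -27894590957256/4125852563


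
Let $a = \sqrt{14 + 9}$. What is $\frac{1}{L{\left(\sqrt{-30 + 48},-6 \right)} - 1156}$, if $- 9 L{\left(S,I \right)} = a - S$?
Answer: $\frac{9}{-10404 - \sqrt{23} + 3 \sqrt{2}} \approx -0.00086501$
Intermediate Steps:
$a = \sqrt{23} \approx 4.7958$
$L{\left(S,I \right)} = - \frac{\sqrt{23}}{9} + \frac{S}{9}$ ($L{\left(S,I \right)} = - \frac{\sqrt{23} - S}{9} = - \frac{\sqrt{23}}{9} + \frac{S}{9}$)
$\frac{1}{L{\left(\sqrt{-30 + 48},-6 \right)} - 1156} = \frac{1}{\left(- \frac{\sqrt{23}}{9} + \frac{\sqrt{-30 + 48}}{9}\right) - 1156} = \frac{1}{\left(- \frac{\sqrt{23}}{9} + \frac{\sqrt{18}}{9}\right) - 1156} = \frac{1}{\left(- \frac{\sqrt{23}}{9} + \frac{3 \sqrt{2}}{9}\right) - 1156} = \frac{1}{\left(- \frac{\sqrt{23}}{9} + \frac{\sqrt{2}}{3}\right) - 1156} = \frac{1}{-1156 - \frac{\sqrt{23}}{9} + \frac{\sqrt{2}}{3}}$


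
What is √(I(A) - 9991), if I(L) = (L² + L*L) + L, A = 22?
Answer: I*√9001 ≈ 94.874*I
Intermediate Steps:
I(L) = L + 2*L² (I(L) = (L² + L²) + L = 2*L² + L = L + 2*L²)
√(I(A) - 9991) = √(22*(1 + 2*22) - 9991) = √(22*(1 + 44) - 9991) = √(22*45 - 9991) = √(990 - 9991) = √(-9001) = I*√9001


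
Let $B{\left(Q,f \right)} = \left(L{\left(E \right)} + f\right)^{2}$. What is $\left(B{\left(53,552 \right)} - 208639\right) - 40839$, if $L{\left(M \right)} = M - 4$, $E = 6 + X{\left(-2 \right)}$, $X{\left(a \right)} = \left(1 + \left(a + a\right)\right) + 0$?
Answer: $54123$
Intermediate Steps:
$X{\left(a \right)} = 1 + 2 a$ ($X{\left(a \right)} = \left(1 + 2 a\right) + 0 = 1 + 2 a$)
$E = 3$ ($E = 6 + \left(1 + 2 \left(-2\right)\right) = 6 + \left(1 - 4\right) = 6 - 3 = 3$)
$L{\left(M \right)} = -4 + M$ ($L{\left(M \right)} = M - 4 = -4 + M$)
$B{\left(Q,f \right)} = \left(-1 + f\right)^{2}$ ($B{\left(Q,f \right)} = \left(\left(-4 + 3\right) + f\right)^{2} = \left(-1 + f\right)^{2}$)
$\left(B{\left(53,552 \right)} - 208639\right) - 40839 = \left(\left(-1 + 552\right)^{2} - 208639\right) - 40839 = \left(551^{2} - 208639\right) - 40839 = \left(303601 - 208639\right) - 40839 = 94962 - 40839 = 54123$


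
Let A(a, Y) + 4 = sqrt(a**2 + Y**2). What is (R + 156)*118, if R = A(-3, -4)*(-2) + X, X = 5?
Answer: 18762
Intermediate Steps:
A(a, Y) = -4 + sqrt(Y**2 + a**2) (A(a, Y) = -4 + sqrt(a**2 + Y**2) = -4 + sqrt(Y**2 + a**2))
R = 3 (R = (-4 + sqrt((-4)**2 + (-3)**2))*(-2) + 5 = (-4 + sqrt(16 + 9))*(-2) + 5 = (-4 + sqrt(25))*(-2) + 5 = (-4 + 5)*(-2) + 5 = 1*(-2) + 5 = -2 + 5 = 3)
(R + 156)*118 = (3 + 156)*118 = 159*118 = 18762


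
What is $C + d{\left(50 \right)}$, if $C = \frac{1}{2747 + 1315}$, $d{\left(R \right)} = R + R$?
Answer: $\frac{406201}{4062} \approx 100.0$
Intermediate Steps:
$d{\left(R \right)} = 2 R$
$C = \frac{1}{4062} \approx 0.00024618$
$C + d{\left(50 \right)} = \frac{1}{4062} + 2 \cdot 50 = \frac{1}{4062} + 100 = \frac{406201}{4062}$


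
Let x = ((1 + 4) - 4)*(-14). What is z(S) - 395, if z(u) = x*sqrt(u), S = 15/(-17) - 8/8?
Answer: -395 - 56*I*sqrt(34)/17 ≈ -395.0 - 19.208*I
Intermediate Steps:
S = -32/17 (S = 15*(-1/17) - 8*1/8 = -15/17 - 1 = -32/17 ≈ -1.8824)
x = -14 (x = (5 - 4)*(-14) = 1*(-14) = -14)
z(u) = -14*sqrt(u)
z(S) - 395 = -56*I*sqrt(34)/17 - 395 = -395 - 56*I*sqrt(34)/17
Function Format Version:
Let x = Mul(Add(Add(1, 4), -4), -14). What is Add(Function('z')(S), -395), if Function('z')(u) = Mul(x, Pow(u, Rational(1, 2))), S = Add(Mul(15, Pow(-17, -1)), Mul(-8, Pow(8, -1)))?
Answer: Add(-395, Mul(Rational(-56, 17), I, Pow(34, Rational(1, 2)))) ≈ Add(-395.00, Mul(-19.208, I))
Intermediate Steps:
S = Rational(-32, 17) (S = Add(Mul(15, Rational(-1, 17)), Mul(-8, Rational(1, 8))) = Add(Rational(-15, 17), -1) = Rational(-32, 17) ≈ -1.8824)
x = -14 (x = Mul(Add(5, -4), -14) = Mul(1, -14) = -14)
Function('z')(u) = Mul(-14, Pow(u, Rational(1, 2)))
Add(Function('z')(S), -395) = Add(Mul(-14, Pow(Rational(-32, 17), Rational(1, 2))), -395) = Add(Mul(-14, Mul(Rational(4, 17), I, Pow(34, Rational(1, 2)))), -395) = Add(Mul(Rational(-56, 17), I, Pow(34, Rational(1, 2))), -395) = Add(-395, Mul(Rational(-56, 17), I, Pow(34, Rational(1, 2))))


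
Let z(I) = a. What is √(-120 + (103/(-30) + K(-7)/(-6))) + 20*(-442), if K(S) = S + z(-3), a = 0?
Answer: -8840 + I*√27510/15 ≈ -8840.0 + 11.057*I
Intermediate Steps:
z(I) = 0
K(S) = S (K(S) = S + 0 = S)
√(-120 + (103/(-30) + K(-7)/(-6))) + 20*(-442) = √(-120 + (103/(-30) - 7/(-6))) + 20*(-442) = √(-120 + (103*(-1/30) - 7*(-⅙))) - 8840 = √(-120 + (-103/30 + 7/6)) - 8840 = √(-120 - 34/15) - 8840 = √(-1834/15) - 8840 = I*√27510/15 - 8840 = -8840 + I*√27510/15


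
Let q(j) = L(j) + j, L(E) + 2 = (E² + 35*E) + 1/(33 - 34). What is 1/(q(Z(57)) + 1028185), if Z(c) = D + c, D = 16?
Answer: 1/1036139 ≈ 9.6512e-7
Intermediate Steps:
Z(c) = 16 + c
L(E) = -3 + E² + 35*E (L(E) = -2 + ((E² + 35*E) + 1/(33 - 34)) = -2 + ((E² + 35*E) + 1/(-1)) = -2 + ((E² + 35*E) - 1) = -2 + (-1 + E² + 35*E) = -3 + E² + 35*E)
q(j) = -3 + j² + 36*j (q(j) = (-3 + j² + 35*j) + j = -3 + j² + 36*j)
1/(q(Z(57)) + 1028185) = 1/((-3 + (16 + 57)² + 36*(16 + 57)) + 1028185) = 1/((-3 + 73² + 36*73) + 1028185) = 1/((-3 + 5329 + 2628) + 1028185) = 1/(7954 + 1028185) = 1/1036139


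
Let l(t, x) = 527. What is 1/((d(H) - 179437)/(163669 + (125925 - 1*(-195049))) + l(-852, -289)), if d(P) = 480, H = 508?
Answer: 484643/255227904 ≈ 0.0018989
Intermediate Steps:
1/((d(H) - 179437)/(163669 + (125925 - 1*(-195049))) + l(-852, -289)) = 1/((480 - 179437)/(163669 + (125925 - 1*(-195049))) + 527) = 1/(-178957/(163669 + (125925 + 195049)) + 527) = 1/(-178957/(163669 + 320974) + 527) = 1/(-178957/484643 + 527) = 1/(255227904/484643) = 484643/255227904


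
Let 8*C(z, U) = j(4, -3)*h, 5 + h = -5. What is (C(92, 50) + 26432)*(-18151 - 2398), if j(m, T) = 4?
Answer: -543048423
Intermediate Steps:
h = -10 (h = -5 - 5 = -10)
C(z, U) = -5 (C(z, U) = (4*(-10))/8 = (⅛)*(-40) = -5)
(C(92, 50) + 26432)*(-18151 - 2398) = (-5 + 26432)*(-18151 - 2398) = 26427*(-20549) = -543048423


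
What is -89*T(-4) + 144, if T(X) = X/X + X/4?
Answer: 144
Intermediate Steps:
T(X) = 1 + X/4 (T(X) = 1 + X*(¼) = 1 + X/4)
-89*T(-4) + 144 = -89*(1 + (¼)*(-4)) + 144 = -89*(1 - 1) + 144 = -89*0 + 144 = 0 + 144 = 144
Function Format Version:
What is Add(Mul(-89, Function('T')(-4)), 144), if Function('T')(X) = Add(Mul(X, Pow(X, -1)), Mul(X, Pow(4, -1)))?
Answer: 144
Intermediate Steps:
Function('T')(X) = Add(1, Mul(Rational(1, 4), X)) (Function('T')(X) = Add(1, Mul(X, Rational(1, 4))) = Add(1, Mul(Rational(1, 4), X)))
Add(Mul(-89, Function('T')(-4)), 144) = Add(Mul(-89, Add(1, Mul(Rational(1, 4), -4))), 144) = Add(Mul(-89, Add(1, -1)), 144) = Add(Mul(-89, 0), 144) = Add(0, 144) = 144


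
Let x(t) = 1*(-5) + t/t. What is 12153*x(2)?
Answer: -48612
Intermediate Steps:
x(t) = -4 (x(t) = -5 + 1 = -4)
12153*x(2) = 12153*(-4) = -48612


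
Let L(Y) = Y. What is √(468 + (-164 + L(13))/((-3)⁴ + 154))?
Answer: √25809815/235 ≈ 21.618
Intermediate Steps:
√(468 + (-164 + L(13))/((-3)⁴ + 154)) = √(468 + (-164 + 13)/((-3)⁴ + 154)) = √(468 - 151/(81 + 154)) = √(468 - 151/235) = √(109829/235) = √25809815/235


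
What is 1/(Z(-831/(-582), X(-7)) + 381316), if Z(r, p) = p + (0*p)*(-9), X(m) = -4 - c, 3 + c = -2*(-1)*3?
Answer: 1/381309 ≈ 2.6225e-6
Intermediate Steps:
c = 3 (c = -3 - 2*(-1)*3 = -3 + 2*3 = -3 + 6 = 3)
X(m) = -7 (X(m) = -4 - 1*3 = -4 - 3 = -7)
Z(r, p) = p (Z(r, p) = p + 0*(-9) = p + 0 = p)
1/(Z(-831/(-582), X(-7)) + 381316) = 1/(-7 + 381316) = 1/381309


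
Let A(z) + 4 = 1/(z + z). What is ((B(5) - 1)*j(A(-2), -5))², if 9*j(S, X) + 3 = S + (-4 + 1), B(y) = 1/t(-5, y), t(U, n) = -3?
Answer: 1681/729 ≈ 2.3059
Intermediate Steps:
A(z) = -4 + 1/(2*z) (A(z) = -4 + 1/(z + z) = -4 + 1/(2*z))
B(y) = -⅓ (B(y) = 1/(-3) = -⅓)
j(S, X) = -⅔ + S/9 (j(S, X) = -⅓ + (S + (-4 + 1))/9 = -⅓ + (S - 3)/9 = -⅓ + (-3 + S)/9 = -⅓ + (-⅓ + S/9) = -⅔ + S/9)
((B(5) - 1)*j(A(-2), -5))² = ((-⅓ - 1)*(-⅔ + (-4 + (½)/(-2))/9))² = (-4*(-⅔ + (-4 + (½)*(-½))/9)/3)² = (-4*(-⅔ + (-4 - ¼)/9)/3)² = (-4*(-⅔ + (⅑)*(-17/4))/3)² = (-4*(-⅔ - 17/36)/3)² = (-4/3*(-41/36))² = (41/27)² = 1681/729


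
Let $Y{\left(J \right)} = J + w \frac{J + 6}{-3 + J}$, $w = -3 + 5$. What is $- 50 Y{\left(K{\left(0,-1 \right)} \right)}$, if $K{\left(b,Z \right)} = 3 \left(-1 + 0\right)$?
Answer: $200$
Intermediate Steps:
$K{\left(b,Z \right)} = -3$ ($K{\left(b,Z \right)} = 3 \left(-1\right) = -3$)
$w = 2$
$Y{\left(J \right)} = J + \frac{2 \left(6 + J\right)}{-3 + J}$ ($Y{\left(J \right)} = J + 2 \frac{J + 6}{-3 + J} = J + 2 \frac{6 + J}{-3 + J} = J + \frac{2 \left(6 + J\right)}{-3 + J}$)
$- 50 Y{\left(K{\left(0,-1 \right)} \right)} = - 50 \frac{12 + \left(-3\right)^{2} - -3}{-3 - 3} = - 50 \frac{12 + 9 + 3}{-6} = - 50 \left(\left(- \frac{1}{6}\right) 24\right) = \left(-50\right) \left(-4\right) = 200$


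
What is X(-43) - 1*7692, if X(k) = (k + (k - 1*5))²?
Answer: 589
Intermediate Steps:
X(k) = (-5 + 2*k)² (X(k) = (k + (k - 5))² = (k + (-5 + k))² = (-5 + 2*k)²)
X(-43) - 1*7692 = (-5 + 2*(-43))² - 1*7692 = (-5 - 86)² - 7692 = (-91)² - 7692 = 8281 - 7692 = 589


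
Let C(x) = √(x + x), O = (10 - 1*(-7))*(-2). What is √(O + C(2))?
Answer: 4*I*√2 ≈ 5.6569*I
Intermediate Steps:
O = -34 (O = (10 + 7)*(-2) = 17*(-2) = -34)
C(x) = √2*√x (C(x) = √(2*x) = √2*√x)
√(O + C(2)) = √(-34 + √2*√2) = √(-34 + 2) = √(-32) = 4*I*√2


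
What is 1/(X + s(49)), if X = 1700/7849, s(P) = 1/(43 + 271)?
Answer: 2464586/541649 ≈ 4.5502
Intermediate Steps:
s(P) = 1/314
X = 1700/7849 (X = 1700*(1/7849) = 1700/7849 ≈ 0.21659)
1/(X + s(49)) = 1/(1700/7849 + 1/314) = 1/(541649/2464586) = 2464586/541649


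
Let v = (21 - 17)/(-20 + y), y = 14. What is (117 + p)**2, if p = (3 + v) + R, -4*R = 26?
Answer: 458329/36 ≈ 12731.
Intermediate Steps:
R = -13/2 (R = -1/4*26 = -13/2 ≈ -6.5000)
v = -2/3 (v = (21 - 17)/(-20 + 14) = 4/(-6) = 4*(-1/6) = -2/3 ≈ -0.66667)
p = -25/6 (p = (3 - 2/3) - 13/2 = 7/3 - 13/2 = -25/6 ≈ -4.1667)
(117 + p)**2 = (117 - 25/6)**2 = (677/6)**2 = 458329/36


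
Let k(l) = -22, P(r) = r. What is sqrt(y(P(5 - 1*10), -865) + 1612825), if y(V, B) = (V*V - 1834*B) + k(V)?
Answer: sqrt(3199238) ≈ 1788.6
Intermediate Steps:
y(V, B) = -22 + V**2 - 1834*B (y(V, B) = (V*V - 1834*B) - 22 = (V**2 - 1834*B) - 22 = -22 + V**2 - 1834*B)
sqrt(y(P(5 - 1*10), -865) + 1612825) = sqrt((-22 + (5 - 1*10)**2 - 1834*(-865)) + 1612825) = sqrt((-22 + (5 - 10)**2 + 1586410) + 1612825) = sqrt((-22 + (-5)**2 + 1586410) + 1612825) = sqrt((-22 + 25 + 1586410) + 1612825) = sqrt(1586413 + 1612825) = sqrt(3199238)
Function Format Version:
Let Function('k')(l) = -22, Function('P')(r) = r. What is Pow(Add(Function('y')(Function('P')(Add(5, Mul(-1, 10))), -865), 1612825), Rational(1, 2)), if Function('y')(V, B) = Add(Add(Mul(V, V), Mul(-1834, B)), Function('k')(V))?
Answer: Pow(3199238, Rational(1, 2)) ≈ 1788.6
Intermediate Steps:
Function('y')(V, B) = Add(-22, Pow(V, 2), Mul(-1834, B)) (Function('y')(V, B) = Add(Add(Mul(V, V), Mul(-1834, B)), -22) = Add(Add(Pow(V, 2), Mul(-1834, B)), -22) = Add(-22, Pow(V, 2), Mul(-1834, B)))
Pow(Add(Function('y')(Function('P')(Add(5, Mul(-1, 10))), -865), 1612825), Rational(1, 2)) = Pow(Add(Add(-22, Pow(Add(5, Mul(-1, 10)), 2), Mul(-1834, -865)), 1612825), Rational(1, 2)) = Pow(Add(Add(-22, Pow(Add(5, -10), 2), 1586410), 1612825), Rational(1, 2)) = Pow(Add(Add(-22, Pow(-5, 2), 1586410), 1612825), Rational(1, 2)) = Pow(Add(Add(-22, 25, 1586410), 1612825), Rational(1, 2)) = Pow(Add(1586413, 1612825), Rational(1, 2)) = Pow(3199238, Rational(1, 2))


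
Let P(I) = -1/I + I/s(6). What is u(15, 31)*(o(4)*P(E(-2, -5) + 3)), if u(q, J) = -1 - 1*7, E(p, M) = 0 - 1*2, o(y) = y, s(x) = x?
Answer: 80/3 ≈ 26.667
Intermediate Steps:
E(p, M) = -2 (E(p, M) = 0 - 2 = -2)
P(I) = -1/I + I/6
u(q, J) = -8 (u(q, J) = -1 - 7 = -8)
u(15, 31)*(o(4)*P(E(-2, -5) + 3)) = -32*(-1/(-2 + 3) + (-2 + 3)/6) = -32*(-1/1 + (⅙)*1) = -32*(-1*1 + ⅙) = -32*(-1 + ⅙) = -32*(-5)/6 = -8*(-10/3) = 80/3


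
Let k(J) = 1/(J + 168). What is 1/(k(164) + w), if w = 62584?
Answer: 332/20777889 ≈ 1.5979e-5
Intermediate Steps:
k(J) = 1/(168 + J)
1/(k(164) + w) = 1/(1/(168 + 164) + 62584) = 1/(1/332 + 62584) = 1/(20777889/332) = 332/20777889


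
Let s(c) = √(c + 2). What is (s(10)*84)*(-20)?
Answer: -3360*√3 ≈ -5819.7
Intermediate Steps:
s(c) = √(2 + c)
(s(10)*84)*(-20) = (√(2 + 10)*84)*(-20) = (√12*84)*(-20) = ((2*√3)*84)*(-20) = (168*√3)*(-20) = -3360*√3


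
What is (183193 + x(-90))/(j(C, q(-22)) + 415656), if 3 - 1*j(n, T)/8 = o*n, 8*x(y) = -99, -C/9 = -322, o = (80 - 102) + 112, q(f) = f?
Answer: -293089/2673408 ≈ -0.10963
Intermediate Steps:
o = 90 (o = -22 + 112 = 90)
C = 2898 (C = -9*(-322) = 2898)
x(y) = -99/8 (x(y) = (⅛)*(-99) = -99/8)
j(n, T) = 24 - 720*n
(183193 + x(-90))/(j(C, q(-22)) + 415656) = (183193 - 99/8)/((24 - 720*2898) + 415656) = 1465445/(8*((24 - 2086560) + 415656)) = 1465445/(8*(-2086536 + 415656)) = (1465445/8)/(-1670880) = (1465445/8)*(-1/1670880) = -293089/2673408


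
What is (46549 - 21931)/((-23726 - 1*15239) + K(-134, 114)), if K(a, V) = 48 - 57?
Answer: -12309/19487 ≈ -0.63165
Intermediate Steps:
K(a, V) = -9
(46549 - 21931)/((-23726 - 1*15239) + K(-134, 114)) = (46549 - 21931)/((-23726 - 1*15239) - 9) = 24618/((-23726 - 15239) - 9) = 24618/(-38965 - 9) = 24618/(-38974) = 24618*(-1/38974) = -12309/19487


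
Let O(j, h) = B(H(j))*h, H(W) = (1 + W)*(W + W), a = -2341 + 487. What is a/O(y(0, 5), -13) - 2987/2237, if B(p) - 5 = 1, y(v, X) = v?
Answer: 652402/29081 ≈ 22.434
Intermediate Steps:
a = -1854
H(W) = 2*W*(1 + W) (H(W) = (1 + W)*(2*W) = 2*W*(1 + W))
B(p) = 6 (B(p) = 5 + 1 = 6)
O(j, h) = 6*h
a/O(y(0, 5), -13) - 2987/2237 = -1854/(6*(-13)) - 2987/2237 = -1854/(-78) - 2987*1/2237 = -1854*(-1/78) - 2987/2237 = 309/13 - 2987/2237 = 652402/29081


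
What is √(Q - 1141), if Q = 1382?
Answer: √241 ≈ 15.524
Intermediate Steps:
√(Q - 1141) = √(1382 - 1141) = √241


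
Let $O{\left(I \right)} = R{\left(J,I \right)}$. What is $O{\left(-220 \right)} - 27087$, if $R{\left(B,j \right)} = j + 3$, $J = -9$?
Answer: $-27304$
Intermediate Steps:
$R{\left(B,j \right)} = 3 + j$
$O{\left(I \right)} = 3 + I$
$O{\left(-220 \right)} - 27087 = \left(3 - 220\right) - 27087 = -217 - 27087 = -27304$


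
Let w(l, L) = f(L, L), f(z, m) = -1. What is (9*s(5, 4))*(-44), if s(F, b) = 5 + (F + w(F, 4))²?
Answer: -8316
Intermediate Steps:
w(l, L) = -1
s(F, b) = 5 + (-1 + F)² (s(F, b) = 5 + (F - 1)² = 5 + (-1 + F)²)
(9*s(5, 4))*(-44) = (9*(5 + (-1 + 5)²))*(-44) = (9*(5 + 4²))*(-44) = (9*(5 + 16))*(-44) = (9*21)*(-44) = 189*(-44) = -8316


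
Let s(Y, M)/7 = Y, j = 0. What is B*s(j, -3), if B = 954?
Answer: 0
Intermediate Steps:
s(Y, M) = 7*Y
B*s(j, -3) = 954*(7*0) = 954*0 = 0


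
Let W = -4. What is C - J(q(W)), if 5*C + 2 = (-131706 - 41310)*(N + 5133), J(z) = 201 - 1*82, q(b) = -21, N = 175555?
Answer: -6252383121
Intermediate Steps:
J(z) = 119 (J(z) = 201 - 82 = 119)
C = -6252383002 (C = -2/5 + ((-131706 - 41310)*(175555 + 5133))/5 = -2/5 + (-173016*180688)/5 = -2/5 + (1/5)*(-31261915008) = -2/5 - 31261915008/5 = -6252383002)
C - J(q(W)) = -6252383002 - 1*119 = -6252383002 - 119 = -6252383121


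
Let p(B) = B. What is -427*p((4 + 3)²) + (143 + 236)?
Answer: -20544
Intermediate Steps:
-427*p((4 + 3)²) + (143 + 236) = -427*(4 + 3)² + (143 + 236) = -427*7² + 379 = -427*49 + 379 = -20923 + 379 = -20544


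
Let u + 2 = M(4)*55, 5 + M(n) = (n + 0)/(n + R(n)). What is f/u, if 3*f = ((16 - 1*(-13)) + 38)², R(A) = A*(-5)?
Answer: -17956/3489 ≈ -5.1465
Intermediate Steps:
R(A) = -5*A
f = 4489/3 (f = ((16 - 1*(-13)) + 38)²/3 = ((16 + 13) + 38)²/3 = (29 + 38)²/3 = (⅓)*67² = (⅓)*4489 = 4489/3 ≈ 1496.3)
M(n) = -21/4 (M(n) = -5 + (n + 0)/(n - 5*n) = -5 + n/((-4*n)) = -5 + n*(-1/(4*n)) = -5 - ¼ = -21/4)
u = -1163/4 (u = -2 - 21/4*55 = -2 - 1155/4 = -1163/4 ≈ -290.75)
f/u = 4489/(3*(-1163/4)) = (4489/3)*(-4/1163) = -17956/3489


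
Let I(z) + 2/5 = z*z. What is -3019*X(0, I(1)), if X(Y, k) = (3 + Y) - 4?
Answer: 3019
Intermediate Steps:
I(z) = -⅖ + z² (I(z) = -⅖ + z*z = -⅖ + z²)
X(Y, k) = -1 + Y
-3019*X(0, I(1)) = -3019*(-1 + 0) = -3019*(-1) = 3019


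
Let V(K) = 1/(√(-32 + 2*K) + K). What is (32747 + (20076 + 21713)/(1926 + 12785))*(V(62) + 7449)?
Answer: 3366302680687815/13798918 - 240891453*√23/13798918 ≈ 2.4395e+8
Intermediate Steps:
V(K) = 1/(K + √(-32 + 2*K))
(32747 + (20076 + 21713)/(1926 + 12785))*(V(62) + 7449) = (32747 + (20076 + 21713)/(1926 + 12785))*(1/(62 + √2*√(-16 + 62)) + 7449) = (32747 + 41789/14711)*(1/(62 + √2*√46) + 7449) = (32747 + 41789*(1/14711))*(1/(62 + 2*√23) + 7449) = (32747 + 41789/14711)*(7449 + 1/(62 + 2*√23)) = 481782906*(7449 + 1/(62 + 2*√23))/14711 = 3588800866794/14711 + 481782906/(14711*(62 + 2*√23))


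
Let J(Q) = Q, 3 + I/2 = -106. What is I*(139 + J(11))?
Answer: -32700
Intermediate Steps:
I = -218 (I = -6 + 2*(-106) = -6 - 212 = -218)
I*(139 + J(11)) = -218*(139 + 11) = -218*150 = -32700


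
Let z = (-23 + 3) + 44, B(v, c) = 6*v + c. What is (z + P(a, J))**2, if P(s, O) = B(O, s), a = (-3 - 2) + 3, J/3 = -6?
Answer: 7396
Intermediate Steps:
J = -18 (J = 3*(-6) = -18)
a = -2 (a = -5 + 3 = -2)
B(v, c) = c + 6*v
z = 24 (z = -20 + 44 = 24)
P(s, O) = s + 6*O
(z + P(a, J))**2 = (24 + (-2 + 6*(-18)))**2 = (24 + (-2 - 108))**2 = (24 - 110)**2 = (-86)**2 = 7396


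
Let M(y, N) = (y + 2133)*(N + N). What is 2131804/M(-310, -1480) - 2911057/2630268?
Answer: -333054879688/221767758585 ≈ -1.5018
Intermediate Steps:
M(y, N) = 2*N*(2133 + y) (M(y, N) = (2133 + y)*(2*N) = 2*N*(2133 + y))
2131804/M(-310, -1480) - 2911057/2630268 = 2131804/((2*(-1480)*(2133 - 310))) - 2911057/2630268 = 2131804/((2*(-1480)*1823)) - 2911057*1/2630268 = 2131804/(-5396080) - 2911057/2630268 = 2131804*(-1/5396080) - 2911057/2630268 = -532951/1349020 - 2911057/2630268 = -333054879688/221767758585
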